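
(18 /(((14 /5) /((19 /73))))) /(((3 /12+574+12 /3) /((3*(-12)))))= -13680 /131327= -0.10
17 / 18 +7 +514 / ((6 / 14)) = 21731 / 18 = 1207.28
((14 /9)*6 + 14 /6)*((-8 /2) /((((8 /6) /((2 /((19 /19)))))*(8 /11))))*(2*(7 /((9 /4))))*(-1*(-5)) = -26950 /9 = -2994.44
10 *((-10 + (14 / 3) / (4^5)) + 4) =-46045 / 768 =-59.95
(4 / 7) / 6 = 2 / 21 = 0.10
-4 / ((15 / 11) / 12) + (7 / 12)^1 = -2077 / 60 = -34.62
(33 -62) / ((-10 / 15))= 43.50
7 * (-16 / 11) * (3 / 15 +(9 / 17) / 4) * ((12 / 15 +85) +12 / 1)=-1547196 / 4675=-330.95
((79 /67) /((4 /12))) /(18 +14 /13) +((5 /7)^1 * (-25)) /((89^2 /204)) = -252875793 /921307352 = -0.27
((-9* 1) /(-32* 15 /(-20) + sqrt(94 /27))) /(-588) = 243 /378721-9* sqrt(282) /3029768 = 0.00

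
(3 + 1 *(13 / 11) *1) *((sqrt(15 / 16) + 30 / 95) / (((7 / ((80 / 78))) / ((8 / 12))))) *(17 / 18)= 62560 / 513513 + 7820 *sqrt(15) / 81081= 0.50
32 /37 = 0.86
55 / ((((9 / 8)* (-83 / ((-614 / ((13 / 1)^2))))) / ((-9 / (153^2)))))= -270160 / 328358043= -0.00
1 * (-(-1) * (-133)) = -133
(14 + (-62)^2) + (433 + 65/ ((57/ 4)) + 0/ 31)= 244847/ 57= 4295.56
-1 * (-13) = 13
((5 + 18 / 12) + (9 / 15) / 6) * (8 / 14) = 132 / 35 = 3.77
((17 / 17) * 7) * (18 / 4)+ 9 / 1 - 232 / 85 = 6421 / 170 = 37.77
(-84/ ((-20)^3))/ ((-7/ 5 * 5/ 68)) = -51/ 500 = -0.10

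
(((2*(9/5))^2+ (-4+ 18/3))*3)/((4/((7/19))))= 4.13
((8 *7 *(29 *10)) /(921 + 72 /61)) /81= 990640 /4556493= 0.22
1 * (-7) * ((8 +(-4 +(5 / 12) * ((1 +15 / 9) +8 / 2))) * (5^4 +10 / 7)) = -29720.56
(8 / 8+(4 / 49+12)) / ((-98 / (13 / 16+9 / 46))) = -33973 / 252448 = -0.13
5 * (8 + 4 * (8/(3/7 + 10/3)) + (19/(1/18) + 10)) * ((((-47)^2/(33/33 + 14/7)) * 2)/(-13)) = -214361360/1027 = -208725.76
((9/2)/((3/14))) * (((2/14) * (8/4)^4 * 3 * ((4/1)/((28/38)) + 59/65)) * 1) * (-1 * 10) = -9124.22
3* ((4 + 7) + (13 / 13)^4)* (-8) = -288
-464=-464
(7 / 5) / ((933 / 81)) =189 / 1555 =0.12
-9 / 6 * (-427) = 1281 / 2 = 640.50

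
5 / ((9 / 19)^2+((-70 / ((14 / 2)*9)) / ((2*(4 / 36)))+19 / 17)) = -30685 / 22449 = -1.37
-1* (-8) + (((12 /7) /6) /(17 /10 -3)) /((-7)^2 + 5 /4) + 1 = 164539 /18291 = 9.00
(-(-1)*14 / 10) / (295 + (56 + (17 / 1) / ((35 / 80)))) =49 / 13645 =0.00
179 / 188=0.95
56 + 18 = 74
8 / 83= 0.10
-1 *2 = -2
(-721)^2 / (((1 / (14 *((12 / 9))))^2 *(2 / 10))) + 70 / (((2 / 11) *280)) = 65208855139 / 72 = 905678543.60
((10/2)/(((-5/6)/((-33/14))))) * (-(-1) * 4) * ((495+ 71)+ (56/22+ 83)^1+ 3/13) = 36871.91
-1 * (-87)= 87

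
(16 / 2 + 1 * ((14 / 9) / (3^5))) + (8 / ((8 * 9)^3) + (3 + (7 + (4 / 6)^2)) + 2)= 2862467 / 139968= 20.45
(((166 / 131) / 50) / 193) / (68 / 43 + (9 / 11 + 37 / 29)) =1138511 / 31866693200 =0.00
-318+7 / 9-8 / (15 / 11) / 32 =-57133 / 180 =-317.41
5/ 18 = 0.28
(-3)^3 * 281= -7587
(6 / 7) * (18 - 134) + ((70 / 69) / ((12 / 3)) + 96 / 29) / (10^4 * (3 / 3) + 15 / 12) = -7959229114 / 80050005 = -99.43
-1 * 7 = -7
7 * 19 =133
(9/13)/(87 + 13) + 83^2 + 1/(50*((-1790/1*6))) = 6889.01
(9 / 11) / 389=9 / 4279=0.00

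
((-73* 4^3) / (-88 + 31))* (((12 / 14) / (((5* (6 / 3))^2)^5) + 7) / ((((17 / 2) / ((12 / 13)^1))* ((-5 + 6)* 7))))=17885000000219 / 2009287109375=8.90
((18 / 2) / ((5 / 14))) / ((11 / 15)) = 378 / 11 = 34.36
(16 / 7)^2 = 256 / 49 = 5.22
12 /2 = 6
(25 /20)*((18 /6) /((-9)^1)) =-5 /12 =-0.42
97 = 97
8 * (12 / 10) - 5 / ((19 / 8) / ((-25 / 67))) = 66104 / 6365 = 10.39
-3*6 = -18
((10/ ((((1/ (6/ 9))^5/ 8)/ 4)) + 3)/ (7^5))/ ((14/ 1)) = 0.00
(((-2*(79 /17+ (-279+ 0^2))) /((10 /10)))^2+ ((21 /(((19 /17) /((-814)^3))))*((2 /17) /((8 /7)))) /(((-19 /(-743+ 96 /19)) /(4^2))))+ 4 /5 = -6425355711203309556 /9911255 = -648288810166.15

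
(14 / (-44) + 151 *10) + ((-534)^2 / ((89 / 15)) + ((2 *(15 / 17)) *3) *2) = 49580.27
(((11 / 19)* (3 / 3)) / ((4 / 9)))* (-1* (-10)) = 495 / 38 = 13.03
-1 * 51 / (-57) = 17 / 19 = 0.89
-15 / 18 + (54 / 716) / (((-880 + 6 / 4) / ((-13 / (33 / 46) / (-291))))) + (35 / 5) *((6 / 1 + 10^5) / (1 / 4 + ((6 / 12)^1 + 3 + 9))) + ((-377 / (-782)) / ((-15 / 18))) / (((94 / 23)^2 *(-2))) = 83027613053100516679 / 1512220409598360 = 54904.44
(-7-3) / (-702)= 5 / 351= 0.01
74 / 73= 1.01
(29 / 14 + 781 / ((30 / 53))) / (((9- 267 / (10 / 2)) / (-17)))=2466581 / 4662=529.08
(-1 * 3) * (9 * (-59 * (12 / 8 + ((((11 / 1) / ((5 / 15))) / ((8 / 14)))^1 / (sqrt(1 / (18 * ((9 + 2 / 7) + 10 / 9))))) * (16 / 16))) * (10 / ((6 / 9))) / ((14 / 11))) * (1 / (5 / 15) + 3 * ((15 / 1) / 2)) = 40215285 / 56 + 442368135 * sqrt(9170) / 112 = 378943347.47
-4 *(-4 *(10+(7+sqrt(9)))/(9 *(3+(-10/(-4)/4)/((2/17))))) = 4.28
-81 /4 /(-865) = 81 /3460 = 0.02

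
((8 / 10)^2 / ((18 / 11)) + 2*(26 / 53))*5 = 16364 / 2385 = 6.86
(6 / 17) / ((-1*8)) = -3 / 68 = -0.04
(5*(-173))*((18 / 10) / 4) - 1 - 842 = -4929 / 4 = -1232.25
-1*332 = -332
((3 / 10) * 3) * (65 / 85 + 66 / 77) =1737 / 1190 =1.46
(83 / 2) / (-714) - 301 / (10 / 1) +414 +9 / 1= 2804891 / 7140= 392.84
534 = 534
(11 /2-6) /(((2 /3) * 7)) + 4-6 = -59 /28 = -2.11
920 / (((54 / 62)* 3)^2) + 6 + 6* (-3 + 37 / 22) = 9587539 / 72171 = 132.84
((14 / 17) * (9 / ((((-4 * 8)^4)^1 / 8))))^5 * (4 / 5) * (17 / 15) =330812181 / 631066833625209020628965785600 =0.00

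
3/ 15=1/ 5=0.20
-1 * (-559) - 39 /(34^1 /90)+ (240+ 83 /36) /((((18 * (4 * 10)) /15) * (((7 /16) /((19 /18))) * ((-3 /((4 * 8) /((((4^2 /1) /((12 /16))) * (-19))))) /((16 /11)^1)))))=13192829 /28917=456.23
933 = 933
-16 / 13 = -1.23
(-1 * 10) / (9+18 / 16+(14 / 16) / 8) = -128 / 131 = -0.98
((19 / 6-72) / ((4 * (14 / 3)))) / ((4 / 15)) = -885 / 64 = -13.83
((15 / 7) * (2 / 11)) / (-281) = -30 / 21637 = -0.00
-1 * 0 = 0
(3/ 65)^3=27/ 274625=0.00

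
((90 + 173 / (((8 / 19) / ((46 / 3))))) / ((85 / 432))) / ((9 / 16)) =4907584 / 85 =57736.28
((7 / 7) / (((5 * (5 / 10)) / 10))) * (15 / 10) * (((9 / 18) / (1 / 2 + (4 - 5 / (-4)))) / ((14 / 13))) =78 / 161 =0.48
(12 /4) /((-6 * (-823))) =1 /1646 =0.00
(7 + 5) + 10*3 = 42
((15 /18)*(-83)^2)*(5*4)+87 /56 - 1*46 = 19281733 /168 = 114772.22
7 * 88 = 616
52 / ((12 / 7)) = 91 / 3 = 30.33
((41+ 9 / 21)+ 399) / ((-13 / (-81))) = 249723 / 91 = 2744.21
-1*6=-6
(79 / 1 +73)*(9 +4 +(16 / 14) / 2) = 14440 / 7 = 2062.86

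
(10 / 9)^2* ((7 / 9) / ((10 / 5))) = 350 / 729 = 0.48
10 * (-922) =-9220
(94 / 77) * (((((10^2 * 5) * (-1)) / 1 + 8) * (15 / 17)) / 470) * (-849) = 1253124 / 1309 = 957.31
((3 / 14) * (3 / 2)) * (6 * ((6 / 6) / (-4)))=-0.48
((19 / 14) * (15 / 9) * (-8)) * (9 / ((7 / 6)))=-6840 / 49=-139.59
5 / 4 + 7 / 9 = 2.03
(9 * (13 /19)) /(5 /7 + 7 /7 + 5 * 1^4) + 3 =3498 /893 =3.92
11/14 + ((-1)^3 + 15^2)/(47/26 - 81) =-58887/28826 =-2.04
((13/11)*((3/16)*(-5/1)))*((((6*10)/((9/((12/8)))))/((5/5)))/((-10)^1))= 195/176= 1.11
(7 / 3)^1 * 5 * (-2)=-70 / 3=-23.33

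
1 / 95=0.01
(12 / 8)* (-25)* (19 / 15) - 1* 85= -265 / 2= -132.50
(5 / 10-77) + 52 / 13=-145 / 2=-72.50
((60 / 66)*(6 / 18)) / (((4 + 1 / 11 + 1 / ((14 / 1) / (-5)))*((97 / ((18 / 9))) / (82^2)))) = 11.25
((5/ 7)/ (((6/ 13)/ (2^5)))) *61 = 63440/ 21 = 3020.95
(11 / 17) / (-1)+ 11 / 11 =6 / 17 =0.35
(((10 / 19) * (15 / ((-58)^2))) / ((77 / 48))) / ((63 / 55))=1000 / 782971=0.00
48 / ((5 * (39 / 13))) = 16 / 5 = 3.20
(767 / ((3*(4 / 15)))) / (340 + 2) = 3835 / 1368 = 2.80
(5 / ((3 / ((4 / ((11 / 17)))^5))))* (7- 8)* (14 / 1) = -101775349760 / 483153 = -210648.28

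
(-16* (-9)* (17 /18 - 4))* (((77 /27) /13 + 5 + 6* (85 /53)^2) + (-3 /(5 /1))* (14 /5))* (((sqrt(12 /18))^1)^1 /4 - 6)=82304318272 /1643265 - 10288039784* sqrt(6) /14789385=48381.89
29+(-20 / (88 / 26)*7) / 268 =85037 / 2948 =28.85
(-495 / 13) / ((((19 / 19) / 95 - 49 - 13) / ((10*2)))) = 313500 / 25519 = 12.28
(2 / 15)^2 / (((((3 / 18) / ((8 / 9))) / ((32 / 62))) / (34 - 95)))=-62464 / 20925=-2.99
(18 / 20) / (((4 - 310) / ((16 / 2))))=-2 / 85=-0.02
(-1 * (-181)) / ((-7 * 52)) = -181 / 364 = -0.50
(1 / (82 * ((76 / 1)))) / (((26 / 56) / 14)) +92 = 931733 / 10127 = 92.00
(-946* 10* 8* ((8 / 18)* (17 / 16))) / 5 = -64328 / 9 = -7147.56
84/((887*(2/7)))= 0.33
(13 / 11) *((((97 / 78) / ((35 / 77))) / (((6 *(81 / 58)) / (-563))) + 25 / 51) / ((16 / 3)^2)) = -295365703 / 38776320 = -7.62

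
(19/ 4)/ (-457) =-0.01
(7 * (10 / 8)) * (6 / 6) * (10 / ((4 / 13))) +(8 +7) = 2395 / 8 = 299.38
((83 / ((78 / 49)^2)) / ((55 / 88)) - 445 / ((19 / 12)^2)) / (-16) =171723037 / 21963240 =7.82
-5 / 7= -0.71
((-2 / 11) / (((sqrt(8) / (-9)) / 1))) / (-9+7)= -9 * sqrt(2) / 44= -0.29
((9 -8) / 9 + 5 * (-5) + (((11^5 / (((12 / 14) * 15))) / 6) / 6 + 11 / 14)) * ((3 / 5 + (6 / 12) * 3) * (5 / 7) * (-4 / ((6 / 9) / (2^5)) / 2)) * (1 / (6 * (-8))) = 7344839 / 7560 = 971.54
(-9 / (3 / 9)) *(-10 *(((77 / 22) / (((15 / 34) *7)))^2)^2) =445.45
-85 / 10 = -17 / 2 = -8.50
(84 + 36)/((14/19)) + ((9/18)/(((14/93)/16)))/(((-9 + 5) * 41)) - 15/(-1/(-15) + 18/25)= 2429298/16933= 143.47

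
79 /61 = 1.30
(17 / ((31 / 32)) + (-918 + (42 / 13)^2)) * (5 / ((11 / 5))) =-116569550 / 57629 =-2022.76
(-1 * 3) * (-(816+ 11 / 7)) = 17169 / 7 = 2452.71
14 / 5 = 2.80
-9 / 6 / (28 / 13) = -39 / 56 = -0.70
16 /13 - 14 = -166 /13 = -12.77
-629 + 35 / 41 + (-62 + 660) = -30.15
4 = 4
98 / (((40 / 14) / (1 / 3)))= 343 / 30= 11.43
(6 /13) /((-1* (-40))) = 3 /260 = 0.01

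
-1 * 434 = -434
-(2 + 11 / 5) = -21 / 5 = -4.20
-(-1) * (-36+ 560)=524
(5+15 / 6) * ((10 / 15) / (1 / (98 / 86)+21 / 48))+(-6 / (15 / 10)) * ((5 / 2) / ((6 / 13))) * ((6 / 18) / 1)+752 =6946073 / 9279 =748.58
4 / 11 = 0.36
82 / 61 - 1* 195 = -11813 / 61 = -193.66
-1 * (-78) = 78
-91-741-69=-901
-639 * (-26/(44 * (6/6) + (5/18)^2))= 376.93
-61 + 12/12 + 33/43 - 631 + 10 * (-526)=-255860/43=-5950.23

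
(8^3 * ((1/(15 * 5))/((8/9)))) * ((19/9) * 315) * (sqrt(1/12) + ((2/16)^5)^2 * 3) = 1474.32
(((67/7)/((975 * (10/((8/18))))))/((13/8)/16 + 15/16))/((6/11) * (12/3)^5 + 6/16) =1509376/2009090435625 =0.00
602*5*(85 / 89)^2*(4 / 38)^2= 86989000 / 2859481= 30.42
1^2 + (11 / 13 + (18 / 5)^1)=354 / 65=5.45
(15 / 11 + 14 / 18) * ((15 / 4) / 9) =0.89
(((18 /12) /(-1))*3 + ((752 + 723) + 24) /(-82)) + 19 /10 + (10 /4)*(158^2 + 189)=62861.62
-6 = -6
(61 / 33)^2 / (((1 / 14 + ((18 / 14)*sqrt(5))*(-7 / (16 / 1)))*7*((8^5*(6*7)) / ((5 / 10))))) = -3721*sqrt(5) / 58822680576 - 3721 / 463228609536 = -0.00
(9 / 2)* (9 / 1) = 81 / 2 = 40.50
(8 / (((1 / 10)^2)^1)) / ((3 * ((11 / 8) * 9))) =6400 / 297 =21.55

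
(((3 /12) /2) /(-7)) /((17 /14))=-1 /68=-0.01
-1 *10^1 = -10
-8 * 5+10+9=-21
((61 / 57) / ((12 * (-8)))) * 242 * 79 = -583099 / 2736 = -213.12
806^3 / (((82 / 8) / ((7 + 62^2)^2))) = 31060765440839264 / 41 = 757579644898518.63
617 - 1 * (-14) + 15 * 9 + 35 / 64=49059 / 64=766.55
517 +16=533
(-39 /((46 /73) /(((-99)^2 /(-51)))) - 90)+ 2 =9232333 /782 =11806.05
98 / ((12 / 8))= 196 / 3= 65.33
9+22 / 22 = 10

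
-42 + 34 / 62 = -1285 / 31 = -41.45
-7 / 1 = -7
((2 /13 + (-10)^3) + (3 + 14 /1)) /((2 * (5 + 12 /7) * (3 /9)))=-268317 /1222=-219.57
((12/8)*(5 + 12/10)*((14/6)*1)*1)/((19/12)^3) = 187488/34295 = 5.47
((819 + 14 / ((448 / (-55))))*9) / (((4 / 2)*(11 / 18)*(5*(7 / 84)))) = 6355179 / 440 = 14443.59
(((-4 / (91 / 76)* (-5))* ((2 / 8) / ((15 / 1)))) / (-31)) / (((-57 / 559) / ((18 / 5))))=344 / 1085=0.32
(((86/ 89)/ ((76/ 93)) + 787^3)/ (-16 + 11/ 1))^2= 108706520282726038150921/ 11437924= 9504042891238483.33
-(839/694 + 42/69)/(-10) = 29013/159620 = 0.18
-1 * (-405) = 405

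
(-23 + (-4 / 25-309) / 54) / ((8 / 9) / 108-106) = 349011 / 1287800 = 0.27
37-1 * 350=-313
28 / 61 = 0.46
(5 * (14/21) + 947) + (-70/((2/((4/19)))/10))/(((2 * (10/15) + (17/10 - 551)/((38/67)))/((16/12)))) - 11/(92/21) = 288462906227/304310148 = 947.92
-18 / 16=-9 / 8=-1.12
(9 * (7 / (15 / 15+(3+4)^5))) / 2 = 0.00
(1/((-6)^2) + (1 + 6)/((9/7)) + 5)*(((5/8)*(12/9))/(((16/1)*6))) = 1885/20736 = 0.09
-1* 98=-98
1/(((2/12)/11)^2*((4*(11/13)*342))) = 143/38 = 3.76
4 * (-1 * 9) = -36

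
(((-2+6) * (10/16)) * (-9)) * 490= -11025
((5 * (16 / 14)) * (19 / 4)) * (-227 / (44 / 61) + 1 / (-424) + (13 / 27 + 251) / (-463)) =-8556.79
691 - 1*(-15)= 706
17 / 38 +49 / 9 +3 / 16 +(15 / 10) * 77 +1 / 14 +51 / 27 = 788677 / 6384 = 123.54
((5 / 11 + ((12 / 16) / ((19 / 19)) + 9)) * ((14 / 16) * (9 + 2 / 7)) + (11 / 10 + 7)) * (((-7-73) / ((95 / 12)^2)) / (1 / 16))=-184528512 / 99275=-1858.76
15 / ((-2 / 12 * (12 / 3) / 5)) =-112.50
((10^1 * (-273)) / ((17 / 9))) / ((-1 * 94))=12285 / 799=15.38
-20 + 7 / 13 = -253 / 13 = -19.46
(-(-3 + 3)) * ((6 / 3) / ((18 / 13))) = 0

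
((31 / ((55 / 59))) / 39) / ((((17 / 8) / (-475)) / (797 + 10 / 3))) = -3337486040 / 21879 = -152542.90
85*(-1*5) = -425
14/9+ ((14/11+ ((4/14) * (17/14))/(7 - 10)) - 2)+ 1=8308/4851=1.71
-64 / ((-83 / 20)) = 1280 / 83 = 15.42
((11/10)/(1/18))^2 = 9801/25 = 392.04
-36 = -36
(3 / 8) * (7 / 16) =21 / 128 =0.16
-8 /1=-8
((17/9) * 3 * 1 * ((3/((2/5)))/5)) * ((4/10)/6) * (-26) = -221/15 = -14.73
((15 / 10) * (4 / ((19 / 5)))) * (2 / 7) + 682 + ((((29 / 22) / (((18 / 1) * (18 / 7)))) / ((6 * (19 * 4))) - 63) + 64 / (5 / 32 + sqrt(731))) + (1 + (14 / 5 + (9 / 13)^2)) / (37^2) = 65536 * sqrt(731) / 748519 + 12203748572246978995879 / 19701239904820393920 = 621.81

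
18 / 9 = 2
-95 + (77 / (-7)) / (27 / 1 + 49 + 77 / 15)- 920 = -1235420 / 1217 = -1015.14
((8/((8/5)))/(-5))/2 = -1/2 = -0.50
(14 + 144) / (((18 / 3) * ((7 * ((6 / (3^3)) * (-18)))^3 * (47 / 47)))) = -79 / 65856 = -0.00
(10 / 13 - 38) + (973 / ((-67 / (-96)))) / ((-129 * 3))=-40.83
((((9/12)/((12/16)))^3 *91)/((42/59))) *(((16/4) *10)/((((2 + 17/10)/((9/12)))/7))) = 268450/37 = 7255.41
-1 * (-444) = 444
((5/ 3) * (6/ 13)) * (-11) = -110/ 13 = -8.46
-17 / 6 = -2.83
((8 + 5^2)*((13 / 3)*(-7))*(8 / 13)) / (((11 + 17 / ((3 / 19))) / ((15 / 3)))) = -2310 / 89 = -25.96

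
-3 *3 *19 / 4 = -171 / 4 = -42.75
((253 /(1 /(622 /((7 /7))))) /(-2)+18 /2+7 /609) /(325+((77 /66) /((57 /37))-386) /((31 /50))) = 12094473579 /45559000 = 265.47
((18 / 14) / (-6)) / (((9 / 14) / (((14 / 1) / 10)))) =-7 / 15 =-0.47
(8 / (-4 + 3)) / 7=-8 / 7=-1.14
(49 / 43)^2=2401 / 1849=1.30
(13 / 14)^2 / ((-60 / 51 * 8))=-0.09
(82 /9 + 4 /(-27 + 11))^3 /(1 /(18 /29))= 1119371 /2592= 431.86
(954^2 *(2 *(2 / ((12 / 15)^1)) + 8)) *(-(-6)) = 70989048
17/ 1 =17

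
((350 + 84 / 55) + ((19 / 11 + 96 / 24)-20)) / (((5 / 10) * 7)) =37098 / 385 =96.36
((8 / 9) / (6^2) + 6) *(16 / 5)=7808 / 405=19.28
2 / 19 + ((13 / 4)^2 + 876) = 269547 / 304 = 886.67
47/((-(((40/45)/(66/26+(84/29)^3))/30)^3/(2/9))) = -7918513293237223093344730125/1019910390687494176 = -7763930405.59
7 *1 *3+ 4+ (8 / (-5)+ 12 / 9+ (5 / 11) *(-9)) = 3406 / 165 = 20.64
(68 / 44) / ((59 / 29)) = 493 / 649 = 0.76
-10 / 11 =-0.91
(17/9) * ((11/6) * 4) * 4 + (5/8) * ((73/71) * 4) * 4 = 125926/1917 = 65.69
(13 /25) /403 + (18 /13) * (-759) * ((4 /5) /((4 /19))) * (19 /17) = -764456989 /171275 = -4463.33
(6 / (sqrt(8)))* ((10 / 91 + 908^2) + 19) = 225083889* sqrt(2) / 182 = 1748992.79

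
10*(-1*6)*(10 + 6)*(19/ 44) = -4560/ 11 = -414.55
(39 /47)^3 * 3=177957 /103823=1.71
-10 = -10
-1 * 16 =-16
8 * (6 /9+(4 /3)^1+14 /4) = 44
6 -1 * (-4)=10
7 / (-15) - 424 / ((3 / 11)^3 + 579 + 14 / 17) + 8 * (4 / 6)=4.14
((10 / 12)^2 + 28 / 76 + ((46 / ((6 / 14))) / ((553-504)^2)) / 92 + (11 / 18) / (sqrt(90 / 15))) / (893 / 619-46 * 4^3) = -154425025 / 427332385116-6809 * sqrt(6) / 196715844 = -0.00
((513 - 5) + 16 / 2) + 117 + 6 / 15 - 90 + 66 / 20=5467 / 10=546.70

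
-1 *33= -33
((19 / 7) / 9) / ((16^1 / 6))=0.11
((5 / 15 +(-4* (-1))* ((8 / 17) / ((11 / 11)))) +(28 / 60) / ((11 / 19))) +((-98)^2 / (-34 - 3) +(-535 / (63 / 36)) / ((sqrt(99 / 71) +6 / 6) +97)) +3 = -213663885673 / 832459485 +1284* sqrt(781) / 954499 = -256.63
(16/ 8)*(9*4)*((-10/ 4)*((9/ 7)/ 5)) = -324/ 7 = -46.29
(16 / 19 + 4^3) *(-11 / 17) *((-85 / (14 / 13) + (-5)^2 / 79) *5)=420813800 / 25517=16491.51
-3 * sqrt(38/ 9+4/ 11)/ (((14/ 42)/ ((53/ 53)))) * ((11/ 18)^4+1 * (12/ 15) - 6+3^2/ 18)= 2393731 * sqrt(4994)/ 1924560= 87.90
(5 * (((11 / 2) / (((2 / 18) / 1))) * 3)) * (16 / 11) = 1080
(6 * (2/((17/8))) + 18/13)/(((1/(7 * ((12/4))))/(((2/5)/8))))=16317/2210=7.38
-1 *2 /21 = -2 /21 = -0.10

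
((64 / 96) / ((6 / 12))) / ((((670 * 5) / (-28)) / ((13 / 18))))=-364 / 45225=-0.01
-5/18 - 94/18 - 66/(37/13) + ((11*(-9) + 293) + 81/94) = 288974/1739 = 166.17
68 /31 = 2.19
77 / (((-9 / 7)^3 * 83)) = -26411 / 60507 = -0.44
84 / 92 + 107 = 2482 / 23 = 107.91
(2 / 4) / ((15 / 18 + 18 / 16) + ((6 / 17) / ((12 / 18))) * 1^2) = 204 / 1015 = 0.20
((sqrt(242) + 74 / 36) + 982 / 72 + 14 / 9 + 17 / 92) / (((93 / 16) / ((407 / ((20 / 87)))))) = 519332 * sqrt(2) / 155 + 18932012 / 3565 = 10048.89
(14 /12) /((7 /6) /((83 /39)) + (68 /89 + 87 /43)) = 2223487 /6356937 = 0.35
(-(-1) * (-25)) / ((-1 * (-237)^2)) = 25 / 56169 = 0.00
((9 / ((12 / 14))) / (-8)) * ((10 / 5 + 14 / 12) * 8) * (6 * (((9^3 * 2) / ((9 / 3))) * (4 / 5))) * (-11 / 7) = 609444 / 5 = 121888.80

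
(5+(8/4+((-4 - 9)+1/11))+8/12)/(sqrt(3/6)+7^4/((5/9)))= -12461190/10272875107+4325 * sqrt(2)/30818625321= -0.00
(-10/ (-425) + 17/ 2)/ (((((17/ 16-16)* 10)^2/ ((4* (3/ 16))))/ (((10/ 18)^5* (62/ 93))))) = 64400/ 6371104977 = 0.00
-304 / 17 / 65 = -304 / 1105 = -0.28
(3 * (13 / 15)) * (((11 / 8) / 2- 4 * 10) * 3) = -306.64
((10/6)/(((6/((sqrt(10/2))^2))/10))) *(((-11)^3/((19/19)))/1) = -166375/9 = -18486.11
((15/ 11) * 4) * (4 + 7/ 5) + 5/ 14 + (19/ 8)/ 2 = 31.00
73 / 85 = 0.86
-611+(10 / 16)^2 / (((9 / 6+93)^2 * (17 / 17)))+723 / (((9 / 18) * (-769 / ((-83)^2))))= -5961893748983 / 439511184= -13564.83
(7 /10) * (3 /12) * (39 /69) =91 /920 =0.10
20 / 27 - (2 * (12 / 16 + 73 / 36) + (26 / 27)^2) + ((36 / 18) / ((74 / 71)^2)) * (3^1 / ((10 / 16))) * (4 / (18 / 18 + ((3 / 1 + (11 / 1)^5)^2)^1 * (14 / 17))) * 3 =-10405039733687427698 / 1812057805163954205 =-5.74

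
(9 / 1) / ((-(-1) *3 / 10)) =30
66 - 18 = 48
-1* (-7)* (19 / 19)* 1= 7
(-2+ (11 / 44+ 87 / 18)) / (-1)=-37 / 12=-3.08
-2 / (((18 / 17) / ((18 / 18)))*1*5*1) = -0.38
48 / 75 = 16 / 25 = 0.64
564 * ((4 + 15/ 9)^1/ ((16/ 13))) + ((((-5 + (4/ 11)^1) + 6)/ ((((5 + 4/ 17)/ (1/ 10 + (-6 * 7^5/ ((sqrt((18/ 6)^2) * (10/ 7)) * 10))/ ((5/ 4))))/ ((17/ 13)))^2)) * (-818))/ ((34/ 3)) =-1001039168896861187/ 46016059375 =-21754126.33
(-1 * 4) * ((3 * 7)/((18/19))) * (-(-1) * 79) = -21014/3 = -7004.67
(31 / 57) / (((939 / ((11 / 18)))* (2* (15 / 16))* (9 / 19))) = 1364 / 3422655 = 0.00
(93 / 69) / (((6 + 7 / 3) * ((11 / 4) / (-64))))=-23808 / 6325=-3.76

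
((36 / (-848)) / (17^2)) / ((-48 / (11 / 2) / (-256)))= -66 / 15317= -0.00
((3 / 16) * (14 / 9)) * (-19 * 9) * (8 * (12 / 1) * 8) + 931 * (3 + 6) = -29925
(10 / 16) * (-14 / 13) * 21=-14.13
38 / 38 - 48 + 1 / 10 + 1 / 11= -5149 / 110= -46.81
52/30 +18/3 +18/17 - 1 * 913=-230573/255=-904.21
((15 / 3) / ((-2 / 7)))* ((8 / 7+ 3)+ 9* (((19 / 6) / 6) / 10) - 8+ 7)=-1013 / 16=-63.31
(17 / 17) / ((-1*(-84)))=1 / 84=0.01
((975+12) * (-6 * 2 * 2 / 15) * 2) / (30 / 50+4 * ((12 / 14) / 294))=-5416656 / 1049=-5163.64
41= 41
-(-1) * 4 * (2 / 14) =4 / 7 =0.57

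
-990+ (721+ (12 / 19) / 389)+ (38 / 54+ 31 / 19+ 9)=-51418474 / 199557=-257.66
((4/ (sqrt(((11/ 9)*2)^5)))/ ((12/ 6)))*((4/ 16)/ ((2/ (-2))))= -243*sqrt(22)/ 21296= -0.05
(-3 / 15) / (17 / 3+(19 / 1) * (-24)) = 3 / 6755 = 0.00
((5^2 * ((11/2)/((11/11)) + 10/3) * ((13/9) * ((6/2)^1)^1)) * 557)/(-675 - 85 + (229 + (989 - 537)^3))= 0.01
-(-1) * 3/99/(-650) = -1/21450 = -0.00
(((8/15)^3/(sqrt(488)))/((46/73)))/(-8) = -584 * sqrt(122)/4735125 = -0.00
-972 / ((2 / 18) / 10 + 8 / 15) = -1785.31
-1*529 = -529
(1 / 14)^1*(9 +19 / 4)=55 / 56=0.98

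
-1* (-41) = 41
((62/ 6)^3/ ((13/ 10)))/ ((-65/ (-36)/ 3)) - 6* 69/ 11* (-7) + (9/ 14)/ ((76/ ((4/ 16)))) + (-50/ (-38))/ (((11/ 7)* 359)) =1673.68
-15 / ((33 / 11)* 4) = -5 / 4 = -1.25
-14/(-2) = 7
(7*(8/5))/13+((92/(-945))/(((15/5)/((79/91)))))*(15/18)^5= 426403091/501522840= 0.85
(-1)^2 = 1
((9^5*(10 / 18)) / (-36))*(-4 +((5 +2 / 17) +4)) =-317115 / 68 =-4663.46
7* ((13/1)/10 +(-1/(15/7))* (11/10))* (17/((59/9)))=357/25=14.28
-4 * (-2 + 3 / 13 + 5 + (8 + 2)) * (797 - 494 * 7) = 1830768 / 13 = 140828.31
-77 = -77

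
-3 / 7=-0.43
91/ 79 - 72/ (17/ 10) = -55333/ 1343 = -41.20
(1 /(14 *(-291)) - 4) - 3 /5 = -93707 /20370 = -4.60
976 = 976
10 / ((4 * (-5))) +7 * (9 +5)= 195 / 2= 97.50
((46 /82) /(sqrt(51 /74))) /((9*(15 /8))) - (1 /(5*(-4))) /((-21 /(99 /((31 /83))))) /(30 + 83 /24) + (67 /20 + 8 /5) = 184*sqrt(3774) /282285 + 1562283 /316820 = 4.97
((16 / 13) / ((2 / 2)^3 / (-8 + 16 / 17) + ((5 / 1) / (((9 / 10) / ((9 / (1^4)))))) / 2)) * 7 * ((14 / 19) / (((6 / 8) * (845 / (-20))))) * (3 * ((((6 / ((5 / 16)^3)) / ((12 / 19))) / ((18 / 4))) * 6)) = -1644167168 / 163841275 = -10.04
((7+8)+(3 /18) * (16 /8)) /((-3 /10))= -460 /9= -51.11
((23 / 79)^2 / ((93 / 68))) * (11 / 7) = 395692 / 4062891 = 0.10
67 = 67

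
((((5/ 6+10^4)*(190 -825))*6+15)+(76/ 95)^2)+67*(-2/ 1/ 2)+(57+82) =-38103087.36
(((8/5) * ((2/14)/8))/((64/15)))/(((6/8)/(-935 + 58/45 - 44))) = -43997/5040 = -8.73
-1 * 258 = -258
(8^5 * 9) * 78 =23003136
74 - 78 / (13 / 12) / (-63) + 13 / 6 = 3247 / 42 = 77.31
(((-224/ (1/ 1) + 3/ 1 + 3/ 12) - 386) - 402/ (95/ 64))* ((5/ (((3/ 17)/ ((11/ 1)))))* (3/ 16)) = -62360199/ 1216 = -51283.06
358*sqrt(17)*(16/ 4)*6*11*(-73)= -6899376*sqrt(17)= -28446856.00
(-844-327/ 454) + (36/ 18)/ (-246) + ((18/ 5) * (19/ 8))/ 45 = -2358035651/ 2792100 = -844.54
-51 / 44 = -1.16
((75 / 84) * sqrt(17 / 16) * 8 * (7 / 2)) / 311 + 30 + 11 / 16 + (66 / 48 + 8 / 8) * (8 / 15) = 25 * sqrt(17) / 1244 + 7669 / 240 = 32.04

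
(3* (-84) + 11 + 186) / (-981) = 55 / 981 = 0.06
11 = 11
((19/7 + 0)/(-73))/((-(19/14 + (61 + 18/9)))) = 38/65773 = 0.00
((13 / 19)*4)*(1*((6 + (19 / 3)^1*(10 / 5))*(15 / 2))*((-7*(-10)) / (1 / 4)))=2038400 / 19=107284.21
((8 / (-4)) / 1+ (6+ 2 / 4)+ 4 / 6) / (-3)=-31 / 18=-1.72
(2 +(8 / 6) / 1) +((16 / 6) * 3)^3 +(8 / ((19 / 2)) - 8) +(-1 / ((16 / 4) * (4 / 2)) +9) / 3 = 233077 / 456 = 511.13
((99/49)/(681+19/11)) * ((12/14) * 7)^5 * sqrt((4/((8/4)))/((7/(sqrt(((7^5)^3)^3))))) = 24408351907632 * sqrt(2) * 7^(3/4)/3755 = 39560980116.21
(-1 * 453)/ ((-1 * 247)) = 453/ 247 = 1.83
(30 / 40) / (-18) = -1 / 24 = -0.04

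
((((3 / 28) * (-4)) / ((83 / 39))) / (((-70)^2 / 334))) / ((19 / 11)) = -214929 / 27045550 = -0.01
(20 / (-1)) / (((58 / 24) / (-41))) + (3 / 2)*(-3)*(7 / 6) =38751 / 116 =334.06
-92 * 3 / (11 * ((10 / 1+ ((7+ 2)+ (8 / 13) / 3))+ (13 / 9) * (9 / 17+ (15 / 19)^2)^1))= -66058668 / 54946265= -1.20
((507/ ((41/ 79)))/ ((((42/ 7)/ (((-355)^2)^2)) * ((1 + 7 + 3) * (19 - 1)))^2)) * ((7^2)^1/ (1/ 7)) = 1155140312778171563700390625/ 19288368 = 59887923787962338944.40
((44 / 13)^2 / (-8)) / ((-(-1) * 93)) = -0.02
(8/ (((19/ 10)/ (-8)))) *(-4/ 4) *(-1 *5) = -3200/ 19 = -168.42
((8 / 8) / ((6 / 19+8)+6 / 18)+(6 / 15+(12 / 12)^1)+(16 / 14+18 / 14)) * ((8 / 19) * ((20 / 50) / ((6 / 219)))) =39745288 / 1639225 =24.25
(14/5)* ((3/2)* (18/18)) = 21/5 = 4.20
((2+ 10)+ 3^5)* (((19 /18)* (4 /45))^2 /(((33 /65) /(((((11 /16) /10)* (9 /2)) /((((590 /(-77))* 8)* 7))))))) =-877591 /275270400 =-0.00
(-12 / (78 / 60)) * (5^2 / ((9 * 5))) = -5.13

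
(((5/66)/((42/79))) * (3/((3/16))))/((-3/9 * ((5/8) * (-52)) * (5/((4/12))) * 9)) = 632/405405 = 0.00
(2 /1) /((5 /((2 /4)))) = 1 /5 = 0.20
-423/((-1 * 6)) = 141/2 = 70.50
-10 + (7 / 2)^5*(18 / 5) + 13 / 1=151503 / 80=1893.79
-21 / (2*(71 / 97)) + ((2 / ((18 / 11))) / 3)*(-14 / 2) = -65933 / 3834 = -17.20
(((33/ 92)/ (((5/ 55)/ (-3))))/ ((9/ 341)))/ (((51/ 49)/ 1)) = -430.90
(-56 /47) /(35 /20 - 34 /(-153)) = -2016 /3337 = -0.60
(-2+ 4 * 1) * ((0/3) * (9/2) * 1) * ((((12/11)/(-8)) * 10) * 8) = 0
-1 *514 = -514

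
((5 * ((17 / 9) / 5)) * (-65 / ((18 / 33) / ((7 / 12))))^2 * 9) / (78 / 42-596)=-2980952975 / 21560256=-138.26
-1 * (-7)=7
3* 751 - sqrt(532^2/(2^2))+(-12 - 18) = 1957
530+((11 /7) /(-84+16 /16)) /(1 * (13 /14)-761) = 468097612 /883203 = 530.00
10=10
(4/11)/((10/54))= 1.96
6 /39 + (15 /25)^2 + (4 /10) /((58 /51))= 8158 /9425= 0.87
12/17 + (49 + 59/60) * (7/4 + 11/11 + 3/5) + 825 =20260261/20400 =993.15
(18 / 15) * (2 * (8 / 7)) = 2.74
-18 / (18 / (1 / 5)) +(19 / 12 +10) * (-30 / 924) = -5323 / 9240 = -0.58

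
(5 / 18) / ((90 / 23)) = 23 / 324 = 0.07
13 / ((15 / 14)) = 182 / 15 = 12.13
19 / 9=2.11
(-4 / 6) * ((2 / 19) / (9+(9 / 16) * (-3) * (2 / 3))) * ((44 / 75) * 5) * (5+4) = -1408 / 5985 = -0.24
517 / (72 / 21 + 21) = 3619 / 171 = 21.16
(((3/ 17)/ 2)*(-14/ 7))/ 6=-1/ 34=-0.03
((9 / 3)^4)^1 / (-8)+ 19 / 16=-143 / 16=-8.94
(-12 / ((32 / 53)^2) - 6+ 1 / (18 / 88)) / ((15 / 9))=-78403 / 3840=-20.42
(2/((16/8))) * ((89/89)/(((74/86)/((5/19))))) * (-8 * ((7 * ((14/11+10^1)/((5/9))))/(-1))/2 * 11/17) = 1343664/11951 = 112.43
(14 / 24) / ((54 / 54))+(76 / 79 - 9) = -7067 / 948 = -7.45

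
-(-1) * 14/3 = 14/3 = 4.67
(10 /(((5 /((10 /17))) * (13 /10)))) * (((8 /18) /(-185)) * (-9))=160 /8177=0.02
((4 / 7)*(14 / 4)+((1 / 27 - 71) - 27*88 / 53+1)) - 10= -175717 / 1431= -122.79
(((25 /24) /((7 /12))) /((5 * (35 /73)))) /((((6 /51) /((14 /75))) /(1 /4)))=1241 /4200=0.30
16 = 16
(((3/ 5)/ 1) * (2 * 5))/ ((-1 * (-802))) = 3/ 401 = 0.01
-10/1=-10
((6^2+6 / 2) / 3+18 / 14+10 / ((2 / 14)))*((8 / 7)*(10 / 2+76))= 7802.45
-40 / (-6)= 20 / 3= 6.67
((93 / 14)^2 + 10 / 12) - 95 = -29423 / 588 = -50.04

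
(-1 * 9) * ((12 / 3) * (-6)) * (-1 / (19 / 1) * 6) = -1296 / 19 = -68.21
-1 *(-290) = 290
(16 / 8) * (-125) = -250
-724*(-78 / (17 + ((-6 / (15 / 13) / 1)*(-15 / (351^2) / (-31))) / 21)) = 116135176248 / 34960651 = 3321.88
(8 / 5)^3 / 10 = 256 / 625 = 0.41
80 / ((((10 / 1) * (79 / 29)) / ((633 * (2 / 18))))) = 48952 / 237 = 206.55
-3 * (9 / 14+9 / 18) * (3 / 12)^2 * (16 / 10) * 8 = -96 / 35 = -2.74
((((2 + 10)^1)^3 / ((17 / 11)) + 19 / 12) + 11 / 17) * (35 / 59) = 7999285 / 12036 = 664.61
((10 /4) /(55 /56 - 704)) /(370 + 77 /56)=-1120 /116965299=-0.00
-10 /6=-5 /3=-1.67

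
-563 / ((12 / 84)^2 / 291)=-8027817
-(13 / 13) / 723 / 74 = -1 / 53502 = -0.00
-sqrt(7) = -2.65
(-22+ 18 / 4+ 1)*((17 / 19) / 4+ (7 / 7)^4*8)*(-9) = 185625 / 152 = 1221.22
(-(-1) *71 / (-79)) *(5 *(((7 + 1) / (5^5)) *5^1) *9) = -5112 / 9875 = -0.52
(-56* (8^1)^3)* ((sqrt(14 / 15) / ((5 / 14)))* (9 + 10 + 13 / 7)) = -8372224* sqrt(210) / 75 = -1617667.36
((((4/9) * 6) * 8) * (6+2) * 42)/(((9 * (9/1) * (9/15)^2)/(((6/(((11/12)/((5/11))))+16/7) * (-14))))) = -1597030400/88209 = -18105.07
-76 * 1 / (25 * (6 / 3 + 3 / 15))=-1.38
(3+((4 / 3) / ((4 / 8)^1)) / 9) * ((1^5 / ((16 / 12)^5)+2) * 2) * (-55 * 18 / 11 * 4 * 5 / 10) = -1019495 / 384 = -2654.93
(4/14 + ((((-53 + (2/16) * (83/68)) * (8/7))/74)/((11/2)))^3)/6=827444567/17577377664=0.05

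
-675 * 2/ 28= -675/ 14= -48.21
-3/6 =-1/2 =-0.50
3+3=6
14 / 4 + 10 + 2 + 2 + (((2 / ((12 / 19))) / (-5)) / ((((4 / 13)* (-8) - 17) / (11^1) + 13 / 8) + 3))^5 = 61417660934949340789 / 3509688216034068750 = 17.50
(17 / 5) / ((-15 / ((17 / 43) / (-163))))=289 / 525675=0.00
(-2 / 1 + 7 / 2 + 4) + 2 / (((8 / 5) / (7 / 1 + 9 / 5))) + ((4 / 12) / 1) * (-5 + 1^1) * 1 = 91 / 6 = 15.17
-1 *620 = -620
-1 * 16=-16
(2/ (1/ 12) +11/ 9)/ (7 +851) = 227/ 7722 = 0.03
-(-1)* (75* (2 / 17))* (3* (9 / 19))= 4050 / 323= 12.54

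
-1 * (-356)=356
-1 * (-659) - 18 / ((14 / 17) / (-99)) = 2822.86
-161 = -161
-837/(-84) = 279/28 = 9.96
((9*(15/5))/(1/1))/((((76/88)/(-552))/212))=-69512256/19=-3658539.79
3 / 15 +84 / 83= 503 / 415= 1.21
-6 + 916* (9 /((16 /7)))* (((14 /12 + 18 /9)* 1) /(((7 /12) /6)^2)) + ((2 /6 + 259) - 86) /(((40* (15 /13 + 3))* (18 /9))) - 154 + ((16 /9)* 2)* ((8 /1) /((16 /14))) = 2740198207 /2268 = 1208200.27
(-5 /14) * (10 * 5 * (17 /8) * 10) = -10625 /28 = -379.46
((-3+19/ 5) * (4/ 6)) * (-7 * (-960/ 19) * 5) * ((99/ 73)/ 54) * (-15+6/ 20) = -482944/ 1387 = -348.19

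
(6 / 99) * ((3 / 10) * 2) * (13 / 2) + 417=22948 / 55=417.24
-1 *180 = -180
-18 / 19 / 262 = -9 / 2489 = -0.00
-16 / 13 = -1.23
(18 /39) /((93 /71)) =142 /403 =0.35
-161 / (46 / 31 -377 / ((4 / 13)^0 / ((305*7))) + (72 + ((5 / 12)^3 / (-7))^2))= 730249261056 / 3650436753771497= 0.00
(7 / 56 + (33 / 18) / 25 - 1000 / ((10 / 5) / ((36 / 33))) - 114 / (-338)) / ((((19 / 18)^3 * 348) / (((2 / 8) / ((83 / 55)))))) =-49232008899 / 223209967760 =-0.22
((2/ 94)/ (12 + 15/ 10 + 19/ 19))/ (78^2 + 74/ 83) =83/ 344188849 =0.00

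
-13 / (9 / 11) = -143 / 9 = -15.89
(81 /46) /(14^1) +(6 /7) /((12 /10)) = 541 /644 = 0.84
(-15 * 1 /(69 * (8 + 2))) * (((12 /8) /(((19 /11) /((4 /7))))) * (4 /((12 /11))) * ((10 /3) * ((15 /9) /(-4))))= 3025 /55062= 0.05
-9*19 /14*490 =-5985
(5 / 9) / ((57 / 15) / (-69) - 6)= -575 / 6267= -0.09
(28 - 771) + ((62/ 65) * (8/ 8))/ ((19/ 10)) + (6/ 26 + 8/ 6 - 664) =-1041056/ 741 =-1404.93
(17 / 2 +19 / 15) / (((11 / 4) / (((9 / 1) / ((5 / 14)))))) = 89.50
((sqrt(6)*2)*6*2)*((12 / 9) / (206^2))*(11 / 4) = 22*sqrt(6) / 10609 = 0.01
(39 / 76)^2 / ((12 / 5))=2535 / 23104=0.11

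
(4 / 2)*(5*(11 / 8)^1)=55 / 4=13.75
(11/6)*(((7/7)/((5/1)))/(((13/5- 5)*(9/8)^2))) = -88/729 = -0.12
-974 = -974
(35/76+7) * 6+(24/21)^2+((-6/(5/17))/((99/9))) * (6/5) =22450231/512050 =43.84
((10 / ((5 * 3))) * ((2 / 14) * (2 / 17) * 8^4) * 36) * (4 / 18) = 131072 / 357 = 367.15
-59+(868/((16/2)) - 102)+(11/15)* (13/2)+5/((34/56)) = -39.50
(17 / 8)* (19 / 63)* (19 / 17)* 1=361 / 504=0.72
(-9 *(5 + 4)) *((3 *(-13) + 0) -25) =5184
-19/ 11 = -1.73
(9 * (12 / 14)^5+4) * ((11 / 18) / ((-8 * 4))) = -377333 / 2420208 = -0.16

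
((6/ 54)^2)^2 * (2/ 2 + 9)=10/ 6561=0.00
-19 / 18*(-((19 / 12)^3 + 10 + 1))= 491473 / 31104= 15.80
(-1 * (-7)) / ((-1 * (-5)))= 1.40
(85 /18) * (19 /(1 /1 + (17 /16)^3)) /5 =661504 /81081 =8.16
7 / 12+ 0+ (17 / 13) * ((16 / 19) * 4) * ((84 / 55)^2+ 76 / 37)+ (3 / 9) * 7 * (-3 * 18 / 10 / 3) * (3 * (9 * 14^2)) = -7366908977723 / 331745700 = -22206.49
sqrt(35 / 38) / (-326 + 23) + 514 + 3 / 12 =2057 / 4-sqrt(1330) / 11514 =514.25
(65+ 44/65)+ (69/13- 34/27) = 122368/1755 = 69.73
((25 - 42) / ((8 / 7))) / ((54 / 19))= -2261 / 432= -5.23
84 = 84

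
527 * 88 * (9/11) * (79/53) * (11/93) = 354552/53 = 6689.66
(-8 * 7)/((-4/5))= 70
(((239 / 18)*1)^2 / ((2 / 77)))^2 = 19345192432489 / 419904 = 46070512.38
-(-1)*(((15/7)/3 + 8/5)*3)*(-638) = -155034/35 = -4429.54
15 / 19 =0.79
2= 2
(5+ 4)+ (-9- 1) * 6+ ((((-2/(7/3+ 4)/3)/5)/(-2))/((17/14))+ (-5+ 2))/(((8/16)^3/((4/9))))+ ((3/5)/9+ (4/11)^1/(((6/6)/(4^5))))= 49691372/159885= 310.79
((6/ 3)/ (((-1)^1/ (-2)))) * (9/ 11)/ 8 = 9/ 22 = 0.41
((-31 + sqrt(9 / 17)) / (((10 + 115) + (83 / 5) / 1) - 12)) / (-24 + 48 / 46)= 3565 / 342144 - 115* sqrt(17) / 1938816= 0.01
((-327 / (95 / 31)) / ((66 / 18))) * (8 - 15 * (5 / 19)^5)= -600979657887 / 2587523455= -232.26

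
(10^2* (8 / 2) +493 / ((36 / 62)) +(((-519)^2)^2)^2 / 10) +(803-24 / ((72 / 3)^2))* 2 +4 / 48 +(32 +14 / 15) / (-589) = 734366860512438437888944 / 1395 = 526427856998163754759.10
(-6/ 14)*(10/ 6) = -0.71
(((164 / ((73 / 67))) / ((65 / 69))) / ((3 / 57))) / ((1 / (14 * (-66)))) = -2805156.51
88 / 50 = 44 / 25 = 1.76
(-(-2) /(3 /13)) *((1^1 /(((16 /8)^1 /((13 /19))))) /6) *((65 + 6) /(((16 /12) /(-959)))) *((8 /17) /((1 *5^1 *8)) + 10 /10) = -494802763 /19380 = -25531.62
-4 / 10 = -2 / 5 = -0.40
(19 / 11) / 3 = 19 / 33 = 0.58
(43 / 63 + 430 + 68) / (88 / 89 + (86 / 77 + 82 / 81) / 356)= 276815187 / 552176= 501.32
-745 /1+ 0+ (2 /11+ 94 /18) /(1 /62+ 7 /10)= -737.45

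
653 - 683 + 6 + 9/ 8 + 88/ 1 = 521/ 8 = 65.12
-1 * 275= -275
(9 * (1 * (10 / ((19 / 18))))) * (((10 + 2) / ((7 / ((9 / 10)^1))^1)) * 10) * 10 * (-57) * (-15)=78732000 / 7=11247428.57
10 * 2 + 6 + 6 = 32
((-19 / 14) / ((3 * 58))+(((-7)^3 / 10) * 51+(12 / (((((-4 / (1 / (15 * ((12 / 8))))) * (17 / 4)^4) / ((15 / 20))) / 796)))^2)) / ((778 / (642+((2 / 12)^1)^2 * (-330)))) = -1422.86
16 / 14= 8 / 7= 1.14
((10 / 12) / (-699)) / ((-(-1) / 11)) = -55 / 4194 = -0.01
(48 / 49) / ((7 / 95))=13.29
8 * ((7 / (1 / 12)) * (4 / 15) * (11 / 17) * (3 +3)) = 59136 / 85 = 695.72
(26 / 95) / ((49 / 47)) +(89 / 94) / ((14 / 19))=1354251 / 875140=1.55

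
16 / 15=1.07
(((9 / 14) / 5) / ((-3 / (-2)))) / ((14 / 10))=3 / 49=0.06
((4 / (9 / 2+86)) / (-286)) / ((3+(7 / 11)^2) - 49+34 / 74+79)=-1628 / 356740683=-0.00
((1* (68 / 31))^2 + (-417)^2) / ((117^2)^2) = 167111953 / 180080560881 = 0.00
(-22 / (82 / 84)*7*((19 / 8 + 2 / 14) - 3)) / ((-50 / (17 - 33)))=24948 / 1025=24.34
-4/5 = -0.80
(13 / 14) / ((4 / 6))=39 / 28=1.39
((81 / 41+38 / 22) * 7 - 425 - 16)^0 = 1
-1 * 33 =-33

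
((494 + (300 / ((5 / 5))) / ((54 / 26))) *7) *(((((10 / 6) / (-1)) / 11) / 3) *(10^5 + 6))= -20112206660 / 891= -22572622.51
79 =79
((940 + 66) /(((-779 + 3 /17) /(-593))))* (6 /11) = 15212229 /36410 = 417.80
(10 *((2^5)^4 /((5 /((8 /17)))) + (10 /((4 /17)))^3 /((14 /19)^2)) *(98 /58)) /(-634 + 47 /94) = -6403.33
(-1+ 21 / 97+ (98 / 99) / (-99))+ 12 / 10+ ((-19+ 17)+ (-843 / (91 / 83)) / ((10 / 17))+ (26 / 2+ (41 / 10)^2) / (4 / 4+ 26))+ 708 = -5187367722389 / 8651342700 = -599.60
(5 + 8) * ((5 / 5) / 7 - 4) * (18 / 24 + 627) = -881361 / 28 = -31477.18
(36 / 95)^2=0.14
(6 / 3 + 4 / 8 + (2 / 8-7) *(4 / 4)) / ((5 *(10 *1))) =-17 / 200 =-0.08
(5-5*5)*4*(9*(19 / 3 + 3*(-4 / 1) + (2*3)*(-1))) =8400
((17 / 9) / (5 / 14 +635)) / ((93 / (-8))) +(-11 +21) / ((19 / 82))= 43.16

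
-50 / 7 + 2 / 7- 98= -734 / 7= -104.86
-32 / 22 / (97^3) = -16 / 10039403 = -0.00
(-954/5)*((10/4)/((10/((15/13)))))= -55.04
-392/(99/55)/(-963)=1960/8667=0.23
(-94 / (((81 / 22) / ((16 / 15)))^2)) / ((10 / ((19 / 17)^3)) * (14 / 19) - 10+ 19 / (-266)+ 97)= -21249837830144 / 248345533992825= -0.09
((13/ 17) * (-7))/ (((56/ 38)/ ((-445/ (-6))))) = -109915/ 408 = -269.40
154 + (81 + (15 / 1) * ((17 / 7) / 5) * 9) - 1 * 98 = 1418 / 7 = 202.57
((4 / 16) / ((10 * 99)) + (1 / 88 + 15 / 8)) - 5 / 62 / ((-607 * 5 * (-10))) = 140581609 / 74515320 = 1.89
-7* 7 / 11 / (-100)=49 / 1100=0.04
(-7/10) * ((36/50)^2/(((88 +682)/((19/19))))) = -81/171875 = -0.00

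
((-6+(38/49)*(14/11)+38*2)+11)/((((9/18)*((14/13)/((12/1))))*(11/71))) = 69922788/5929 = 11793.35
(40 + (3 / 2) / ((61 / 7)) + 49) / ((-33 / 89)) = -240.49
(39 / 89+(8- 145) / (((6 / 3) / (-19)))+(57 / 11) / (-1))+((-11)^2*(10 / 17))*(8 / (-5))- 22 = 38640853 / 33286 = 1160.87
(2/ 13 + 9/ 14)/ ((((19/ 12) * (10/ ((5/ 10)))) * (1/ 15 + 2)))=1305/ 107198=0.01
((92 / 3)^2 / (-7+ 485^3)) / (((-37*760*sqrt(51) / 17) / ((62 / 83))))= -32798*sqrt(51) / 449326858579785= -0.00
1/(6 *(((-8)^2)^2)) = 1/24576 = 0.00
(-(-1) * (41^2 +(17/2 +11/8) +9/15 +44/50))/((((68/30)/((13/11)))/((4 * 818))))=5398950921/1870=2887139.53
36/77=0.47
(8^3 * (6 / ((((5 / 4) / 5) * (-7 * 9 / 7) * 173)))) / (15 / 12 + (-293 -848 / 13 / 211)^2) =-123274018816 / 1343805761841039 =-0.00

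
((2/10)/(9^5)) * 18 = 2/32805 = 0.00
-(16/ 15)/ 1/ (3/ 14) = -224/ 45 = -4.98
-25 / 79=-0.32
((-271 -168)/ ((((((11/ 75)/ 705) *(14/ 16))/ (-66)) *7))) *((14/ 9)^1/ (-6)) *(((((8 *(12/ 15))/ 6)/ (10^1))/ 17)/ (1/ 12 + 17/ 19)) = -1003589120/ 26537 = -37818.48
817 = 817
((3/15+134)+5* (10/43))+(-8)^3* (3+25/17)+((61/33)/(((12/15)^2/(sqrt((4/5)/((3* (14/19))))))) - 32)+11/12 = -95819263/43860+305* sqrt(3990)/11088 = -2182.92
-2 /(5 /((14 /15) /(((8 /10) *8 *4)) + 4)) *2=-155 /48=-3.23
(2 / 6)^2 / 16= 1 / 144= 0.01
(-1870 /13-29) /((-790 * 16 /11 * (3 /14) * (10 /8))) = 57673 /102700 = 0.56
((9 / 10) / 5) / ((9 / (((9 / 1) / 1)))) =9 / 50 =0.18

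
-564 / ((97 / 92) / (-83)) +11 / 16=44399.70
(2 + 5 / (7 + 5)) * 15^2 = 2175 / 4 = 543.75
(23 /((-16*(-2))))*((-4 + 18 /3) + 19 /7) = 759 /224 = 3.39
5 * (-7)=-35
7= 7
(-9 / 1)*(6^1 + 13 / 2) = -225 / 2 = -112.50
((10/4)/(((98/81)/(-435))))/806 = -176175/157976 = -1.12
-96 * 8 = -768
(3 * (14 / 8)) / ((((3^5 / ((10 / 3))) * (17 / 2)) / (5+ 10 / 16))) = 175 / 3672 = 0.05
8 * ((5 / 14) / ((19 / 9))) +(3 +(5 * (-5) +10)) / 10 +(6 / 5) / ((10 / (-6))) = -0.57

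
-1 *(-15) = 15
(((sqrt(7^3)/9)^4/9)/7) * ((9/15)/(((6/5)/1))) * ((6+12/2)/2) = 16807/19683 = 0.85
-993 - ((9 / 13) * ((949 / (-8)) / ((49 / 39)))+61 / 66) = -12011845 / 12936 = -928.56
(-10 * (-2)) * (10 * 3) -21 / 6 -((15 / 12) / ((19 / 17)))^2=3438159 / 5776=595.25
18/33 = 6/11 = 0.55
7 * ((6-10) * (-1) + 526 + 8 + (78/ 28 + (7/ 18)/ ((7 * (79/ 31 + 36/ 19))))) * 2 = 178323886/ 23553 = 7571.18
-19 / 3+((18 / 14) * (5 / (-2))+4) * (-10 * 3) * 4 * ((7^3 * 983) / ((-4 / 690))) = 16451438831 / 3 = 5483812943.67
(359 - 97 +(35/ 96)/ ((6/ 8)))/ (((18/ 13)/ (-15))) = -1228435/ 432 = -2843.60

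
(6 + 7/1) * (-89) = -1157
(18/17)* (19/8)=171/68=2.51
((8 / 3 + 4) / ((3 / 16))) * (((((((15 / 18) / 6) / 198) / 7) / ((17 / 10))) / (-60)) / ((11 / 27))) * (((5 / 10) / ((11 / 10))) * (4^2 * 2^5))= -256000 / 12829509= -0.02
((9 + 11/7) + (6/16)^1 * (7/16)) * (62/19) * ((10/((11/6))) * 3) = 13418505/23408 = 573.24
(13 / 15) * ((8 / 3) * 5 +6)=754 / 45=16.76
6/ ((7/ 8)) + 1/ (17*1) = 823/ 119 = 6.92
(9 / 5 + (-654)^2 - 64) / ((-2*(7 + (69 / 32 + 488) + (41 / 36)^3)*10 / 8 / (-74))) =14764935612672 / 581606075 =25386.49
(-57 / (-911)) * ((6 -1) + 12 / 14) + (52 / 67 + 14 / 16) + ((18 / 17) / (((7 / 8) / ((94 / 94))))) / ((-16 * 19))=2223102807 / 1104037256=2.01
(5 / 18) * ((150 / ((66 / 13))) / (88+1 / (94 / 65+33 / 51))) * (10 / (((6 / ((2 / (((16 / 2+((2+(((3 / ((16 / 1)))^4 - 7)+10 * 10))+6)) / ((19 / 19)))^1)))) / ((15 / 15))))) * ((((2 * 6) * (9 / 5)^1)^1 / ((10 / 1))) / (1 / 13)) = 256178257920 / 3216204540439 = 0.08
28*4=112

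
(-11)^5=-161051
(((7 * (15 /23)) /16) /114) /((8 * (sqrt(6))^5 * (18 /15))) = 175 * sqrt(6) /144986112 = 0.00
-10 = -10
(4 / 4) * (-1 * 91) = -91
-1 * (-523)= 523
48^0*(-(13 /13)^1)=-1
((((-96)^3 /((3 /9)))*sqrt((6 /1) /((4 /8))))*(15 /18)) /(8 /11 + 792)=-608256*sqrt(3) /109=-9665.42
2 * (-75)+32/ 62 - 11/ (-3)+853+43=69767/ 93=750.18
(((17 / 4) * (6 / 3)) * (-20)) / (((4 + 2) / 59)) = -5015 / 3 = -1671.67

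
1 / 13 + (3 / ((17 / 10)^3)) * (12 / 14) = 268391 / 447083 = 0.60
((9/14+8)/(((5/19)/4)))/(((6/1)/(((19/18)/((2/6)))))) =43681/630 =69.33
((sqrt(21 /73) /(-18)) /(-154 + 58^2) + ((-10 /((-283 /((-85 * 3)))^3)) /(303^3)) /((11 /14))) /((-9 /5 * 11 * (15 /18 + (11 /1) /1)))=0.00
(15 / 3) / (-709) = -5 / 709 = -0.01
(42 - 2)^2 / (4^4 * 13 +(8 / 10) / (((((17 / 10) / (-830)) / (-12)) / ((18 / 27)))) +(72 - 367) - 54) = 27200 / 103763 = 0.26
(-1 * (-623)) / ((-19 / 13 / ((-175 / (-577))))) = -1417325 / 10963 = -129.28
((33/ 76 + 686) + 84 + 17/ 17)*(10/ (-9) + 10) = 390860/ 57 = 6857.19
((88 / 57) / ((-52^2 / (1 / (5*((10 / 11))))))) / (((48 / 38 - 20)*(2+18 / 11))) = 1331 / 721968000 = 0.00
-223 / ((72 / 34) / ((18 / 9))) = -3791 / 18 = -210.61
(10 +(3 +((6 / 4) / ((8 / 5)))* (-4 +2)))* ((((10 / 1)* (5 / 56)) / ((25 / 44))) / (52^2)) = 979 / 151424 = 0.01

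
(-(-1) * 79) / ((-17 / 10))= -790 / 17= -46.47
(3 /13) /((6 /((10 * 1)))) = 5 /13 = 0.38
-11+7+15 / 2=7 / 2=3.50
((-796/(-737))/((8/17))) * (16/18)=13532/6633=2.04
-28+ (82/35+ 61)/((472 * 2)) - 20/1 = -1583703/33040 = -47.93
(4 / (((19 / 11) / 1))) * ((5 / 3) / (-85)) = -44 / 969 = -0.05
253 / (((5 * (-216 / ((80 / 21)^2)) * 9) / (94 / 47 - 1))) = -40480 / 107163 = -0.38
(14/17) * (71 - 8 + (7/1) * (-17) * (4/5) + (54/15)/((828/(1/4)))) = -207361/7820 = -26.52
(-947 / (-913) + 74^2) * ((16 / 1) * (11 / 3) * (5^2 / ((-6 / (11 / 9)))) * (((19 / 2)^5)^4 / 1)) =-638169678135439925493372207627125 / 10878976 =-58660822317784314028578810.00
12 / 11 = 1.09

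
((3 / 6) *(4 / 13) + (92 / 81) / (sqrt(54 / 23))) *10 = 20 / 13 + 460 *sqrt(138) / 729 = 8.95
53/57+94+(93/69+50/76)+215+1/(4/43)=1692163/5244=322.69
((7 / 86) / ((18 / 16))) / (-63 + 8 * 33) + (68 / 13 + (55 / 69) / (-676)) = 6325270385 / 1209432276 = 5.23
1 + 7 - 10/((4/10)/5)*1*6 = -742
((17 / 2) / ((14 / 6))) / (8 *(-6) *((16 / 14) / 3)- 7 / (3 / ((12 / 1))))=-17 / 216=-0.08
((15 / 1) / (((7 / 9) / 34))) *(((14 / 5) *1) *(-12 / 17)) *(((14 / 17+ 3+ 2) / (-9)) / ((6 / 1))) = 2376 / 17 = 139.76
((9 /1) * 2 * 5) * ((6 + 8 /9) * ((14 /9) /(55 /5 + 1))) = 2170 /27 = 80.37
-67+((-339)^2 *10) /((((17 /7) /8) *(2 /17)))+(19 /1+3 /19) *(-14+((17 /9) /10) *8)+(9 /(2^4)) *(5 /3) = 440189221577 /13680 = 32177574.68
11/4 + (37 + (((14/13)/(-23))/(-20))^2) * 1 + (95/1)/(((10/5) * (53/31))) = 15999427761/236912650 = 67.53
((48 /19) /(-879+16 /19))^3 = -110592 /4644924219125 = -0.00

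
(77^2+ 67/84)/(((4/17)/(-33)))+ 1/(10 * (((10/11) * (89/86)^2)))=-18445088031557/22178800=-831654.01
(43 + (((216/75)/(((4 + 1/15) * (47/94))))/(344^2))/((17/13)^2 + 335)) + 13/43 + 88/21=42674198086021/898540335840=47.49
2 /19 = 0.11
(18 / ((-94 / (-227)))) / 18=227 / 94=2.41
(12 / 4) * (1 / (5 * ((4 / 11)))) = 33 / 20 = 1.65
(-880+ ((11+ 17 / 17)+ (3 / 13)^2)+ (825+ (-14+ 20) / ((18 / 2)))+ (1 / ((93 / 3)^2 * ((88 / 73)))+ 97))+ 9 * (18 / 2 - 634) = -238831157965 / 42875976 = -5570.28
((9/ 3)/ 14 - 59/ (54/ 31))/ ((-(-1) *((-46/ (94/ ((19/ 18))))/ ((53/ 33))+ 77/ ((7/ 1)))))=-31690502/ 10054737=-3.15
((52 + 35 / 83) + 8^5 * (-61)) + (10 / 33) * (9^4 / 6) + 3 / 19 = -34667355993 / 17347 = -1998464.06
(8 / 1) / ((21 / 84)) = 32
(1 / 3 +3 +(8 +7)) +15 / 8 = 485 / 24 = 20.21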